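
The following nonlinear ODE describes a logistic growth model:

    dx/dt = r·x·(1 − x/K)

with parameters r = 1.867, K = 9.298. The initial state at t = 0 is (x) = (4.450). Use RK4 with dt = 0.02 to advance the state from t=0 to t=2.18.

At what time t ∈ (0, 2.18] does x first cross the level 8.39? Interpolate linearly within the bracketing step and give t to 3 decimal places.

t = 1.237

t=0.000: state=(4.450)
step 1 (dt=0.02): k1=(4.332), k2=(4.335), k3=(4.335), k4=(4.337); state += dt/6·(k1+2k2+2k3+k4)
t=0.020: state=(4.537)
t=0.040: state=(4.623)
t=0.060: state=(4.710)
continuing one RK4 step at a time; state shown every 5 steps (Δt=0.1):
t=0.100: state=(4.884)
t=0.200: state=(5.313)
t=0.300: state=(5.732)
t=0.400: state=(6.132)
t=0.500: state=(6.510)
t=0.600: state=(6.860)
t=0.700: state=(7.181)
t=0.800: state=(7.470)
t=0.900: state=(7.729)
t=1.000: state=(7.958)
t=1.100: state=(8.158)
t=1.200: state=(8.332)
t=1.220: state=(8.364)
next step: t=1.240: state=(8.395) — x has crossed 8.39
linear interpolation between t=1.220 (8.36388) and t=1.240 (8.39480) → t≈1.237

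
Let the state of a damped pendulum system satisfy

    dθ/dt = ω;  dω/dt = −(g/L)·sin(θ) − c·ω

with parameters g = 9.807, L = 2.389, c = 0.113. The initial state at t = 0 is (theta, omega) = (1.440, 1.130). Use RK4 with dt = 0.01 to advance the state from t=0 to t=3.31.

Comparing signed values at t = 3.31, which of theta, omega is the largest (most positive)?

t=0.000: state=(1.440, 1.130)
step 1 (dt=0.01): k1=(1.130, -4.198), k2=(1.109, -4.198), k3=(1.109, -4.198), k4=(1.088, -4.199); state += dt/6·(k1+2k2+2k3+k4)
t=0.010: state=(1.451, 1.088)
t=0.020: state=(1.462, 1.046)
t=0.030: state=(1.472, 1.004)
continuing one RK4 step at a time; state shown every 20 steps (Δt=0.2):
t=0.200: state=(1.582, 0.294)
t=0.400: state=(1.559, -0.524)
t=0.600: state=(1.374, -1.319)
t=0.800: state=(1.036, -2.048)
t=1.000: state=(0.568, -2.584)
t=1.200: state=(0.026, -2.763)
t=1.400: state=(-0.508, -2.505)
t=1.600: state=(-0.953, -1.906)
t=1.800: state=(-1.259, -1.135)
t=2.000: state=(-1.404, -0.319)
t=2.200: state=(-1.387, 0.489)
t=2.400: state=(-1.211, 1.262)
t=2.600: state=(-0.889, 1.939)
t=2.800: state=(-0.450, 2.400)
t=3.000: state=(0.047, 2.507)
t=3.200: state=(0.526, 2.219)
t=3.310: state=(0.755, 1.923)
compare at T: theta=0.755, omega=1.923

largest component: omega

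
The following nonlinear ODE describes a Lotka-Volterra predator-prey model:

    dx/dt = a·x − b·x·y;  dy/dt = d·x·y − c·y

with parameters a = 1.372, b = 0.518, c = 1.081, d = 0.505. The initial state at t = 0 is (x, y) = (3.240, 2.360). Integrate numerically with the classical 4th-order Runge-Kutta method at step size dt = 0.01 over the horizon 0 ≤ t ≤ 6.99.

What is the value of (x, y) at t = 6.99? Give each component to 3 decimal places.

(x, y) = (1.617, 3.639)

t=0.000: state=(3.240, 2.360)
step 1 (dt=0.01): k1=(0.484, 1.310), k2=(0.474, 1.317), k3=(0.474, 1.317), k4=(0.463, 1.323); state += dt/6·(k1+2k2+2k3+k4)
t=0.010: state=(3.245, 2.373)
t=0.020: state=(3.249, 2.386)
t=0.030: state=(3.254, 2.400)
continuing one RK4 step at a time; state shown every 25 steps (Δt=0.25):
t=0.250: state=(3.287, 2.724)
t=0.500: state=(3.171, 3.131)
t=0.750: state=(2.905, 3.511)
t=1.000: state=(2.549, 3.783)
t=1.250: state=(2.181, 3.890)
t=1.500: state=(1.861, 3.829)
t=1.750: state=(1.616, 3.637)
t=2.000: state=(1.446, 3.365)
t=2.250: state=(1.344, 3.060)
t=2.500: state=(1.299, 2.758)
t=2.750: state=(1.305, 2.480)
t=3.000: state=(1.355, 2.238)
t=3.250: state=(1.449, 2.038)
t=3.500: state=(1.585, 1.882)
t=3.750: state=(1.763, 1.774)
t=4.000: state=(1.983, 1.714)
t=4.250: state=(2.241, 1.708)
t=4.500: state=(2.524, 1.760)
t=4.750: state=(2.812, 1.882)
t=5.000: state=(3.068, 2.083)
t=5.250: state=(3.244, 2.370)
t=5.500: state=(3.286, 2.736)
t=5.750: state=(3.165, 3.144)
t=6.000: state=(2.894, 3.522)
t=6.250: state=(2.537, 3.789)
t=6.500: state=(2.170, 3.891)
t=6.750: state=(1.852, 3.825)
t=6.990: state=(1.617, 3.639)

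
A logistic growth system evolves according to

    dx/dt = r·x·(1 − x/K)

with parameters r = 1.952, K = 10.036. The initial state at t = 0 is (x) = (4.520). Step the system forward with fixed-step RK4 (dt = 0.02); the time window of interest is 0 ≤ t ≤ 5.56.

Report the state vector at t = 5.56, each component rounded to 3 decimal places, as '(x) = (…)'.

t=0.000: state=(4.520)
step 1 (dt=0.02): k1=(4.849), k2=(4.858), k3=(4.858), k4=(4.866); state += dt/6·(k1+2k2+2k3+k4)
t=0.020: state=(4.617)
t=0.040: state=(4.715)
t=0.060: state=(4.812)
continuing one RK4 step at a time; state shown every 10 steps (Δt=0.2):
t=0.200: state=(5.496)
t=0.400: state=(6.438)
t=0.600: state=(7.281)
t=0.800: state=(7.990)
t=1.000: state=(8.554)
t=1.200: state=(8.983)
t=1.400: state=(9.298)
t=1.600: state=(9.524)
t=1.800: state=(9.684)
t=2.000: state=(9.795)
t=2.200: state=(9.872)
t=2.400: state=(9.924)
t=2.600: state=(9.960)
t=2.800: state=(9.984)
t=3.000: state=(10.001)
t=3.200: state=(10.012)
t=3.400: state=(10.020)
t=3.600: state=(10.025)
t=3.800: state=(10.029)
t=4.000: state=(10.031)
t=4.200: state=(10.033)
t=4.400: state=(10.034)
t=4.600: state=(10.034)
t=4.800: state=(10.035)
t=5.000: state=(10.035)
t=5.200: state=(10.036)
t=5.400: state=(10.036)
t=5.560: state=(10.036)

(x) = (10.036)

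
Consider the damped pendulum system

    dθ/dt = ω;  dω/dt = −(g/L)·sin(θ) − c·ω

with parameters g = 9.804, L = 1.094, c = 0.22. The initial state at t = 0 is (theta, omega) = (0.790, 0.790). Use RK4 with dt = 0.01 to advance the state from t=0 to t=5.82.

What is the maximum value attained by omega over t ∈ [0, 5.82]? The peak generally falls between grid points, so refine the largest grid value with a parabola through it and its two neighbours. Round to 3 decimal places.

max omega = 2.042

t=0.000: state=(0.790, 0.790)
step 1 (dt=0.01): k1=(0.790, -6.540), k2=(0.757, -6.557), k3=(0.757, -6.556), k4=(0.724, -6.573); state += dt/6·(k1+2k2+2k3+k4)
t=0.010: state=(0.798, 0.724)
t=0.020: state=(0.804, 0.659)
t=0.030: state=(0.811, 0.592)
continuing one RK4 step at a time; state shown every 20 steps (Δt=0.2):
t=0.200: state=(0.815, -0.532)
t=0.400: state=(0.590, -1.664)
t=0.600: state=(0.185, -2.264)
t=0.800: state=(-0.263, -2.091)
t=1.000: state=(-0.605, -1.242)
t=1.200: state=(-0.739, -0.071)
t=1.400: state=(-0.636, 1.069)
t=1.600: state=(-0.335, 1.857)
t=1.800: state=(0.064, 2.013)
t=2.000: state=(0.424, 1.487)
t=2.200: state=(0.630, 0.517)
t=2.400: state=(0.624, -0.559)
t=2.600: state=(0.420, -1.429)
t=2.800: state=(0.086, -1.812)
t=3.000: state=(-0.263, -1.571)
t=3.200: state=(-0.509, -0.823)
t=3.400: state=(-0.578, 0.143)
t=3.600: state=(-0.457, 1.025)
t=3.800: state=(-0.192, 1.551)
t=4.000: state=(0.127, 1.538)
t=4.200: state=(0.389, 1.010)
t=4.400: state=(0.511, 0.182)
t=4.600: state=(0.460, -0.666)
t=4.800: state=(0.261, -1.270)
t=5.000: state=(-0.018, -1.430)
t=5.200: state=(-0.278, -1.100)
t=5.400: state=(-0.434, -0.422)
t=5.600: state=(-0.440, 0.359)
t=5.800: state=(-0.300, 0.994)
t=5.820: state=(-0.280, 1.041)
largest grid value and its neighbours: omega(1.730)=2.04053, omega(1.740)=2.04211, omega(1.750)=2.04187
parabola through these three points peaks at t≈1.744 with omega≈2.04223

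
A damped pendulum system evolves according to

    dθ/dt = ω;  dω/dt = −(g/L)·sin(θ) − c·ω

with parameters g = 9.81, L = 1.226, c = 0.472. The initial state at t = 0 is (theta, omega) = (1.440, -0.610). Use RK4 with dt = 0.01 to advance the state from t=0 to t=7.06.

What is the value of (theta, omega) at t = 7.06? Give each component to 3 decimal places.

t=0.000: state=(1.440, -0.610)
step 1 (dt=0.01): k1=(-0.610, -7.645), k2=(-0.648, -7.624), k3=(-0.648, -7.624), k4=(-0.686, -7.602); state += dt/6·(k1+2k2+2k3+k4)
t=0.010: state=(1.434, -0.686)
t=0.020: state=(1.426, -0.762)
t=0.030: state=(1.418, -0.837)
continuing one RK4 step at a time; state shown every 25 steps (Δt=0.25):
t=0.250: state=(1.062, -2.341)
t=0.500: state=(0.334, -3.284)
t=0.750: state=(-0.454, -2.773)
t=1.000: state=(-0.963, -1.197)
t=1.250: state=(-1.039, 0.562)
t=1.500: state=(-0.710, 1.972)
t=1.750: state=(-0.126, 2.517)
t=2.000: state=(0.449, 1.903)
t=2.250: state=(0.766, 0.572)
t=2.500: state=(0.731, -0.814)
t=2.750: state=(0.396, -1.752)
t=3.000: state=(-0.074, -1.852)
t=3.250: state=(-0.459, -1.117)
t=3.500: state=(-0.601, 0.001)
t=3.750: state=(-0.469, 0.993)
t=4.000: state=(-0.148, 1.466)
t=4.250: state=(0.204, 1.235)
t=4.500: state=(0.425, 0.483)
t=4.750: state=(0.435, -0.389)
t=5.000: state=(0.253, -1.001)
t=5.250: state=(-0.022, -1.104)
t=5.500: state=(-0.256, -0.700)
t=5.750: state=(-0.350, -0.032)
t=6.000: state=(-0.278, 0.576)
t=6.250: state=(-0.089, 0.863)
t=6.500: state=(0.118, 0.731)
t=6.750: state=(0.249, 0.285)
t=7.000: state=(0.254, -0.237)
t=7.060: state=(0.237, -0.346)

(theta, omega) = (0.237, -0.346)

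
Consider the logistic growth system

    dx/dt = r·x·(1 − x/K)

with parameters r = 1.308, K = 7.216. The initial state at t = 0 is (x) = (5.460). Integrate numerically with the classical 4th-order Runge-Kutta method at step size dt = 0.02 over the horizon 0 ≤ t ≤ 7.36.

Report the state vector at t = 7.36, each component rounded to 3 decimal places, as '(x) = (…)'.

(x) = (7.216)

t=0.000: state=(5.460)
step 1 (dt=0.02): k1=(1.738), k2=(1.726), k3=(1.726), k4=(1.715); state += dt/6·(k1+2k2+2k3+k4)
t=0.020: state=(5.495)
t=0.040: state=(5.529)
t=0.060: state=(5.562)
continuing one RK4 step at a time; state shown every 25 steps (Δt=0.5):
t=0.500: state=(6.182)
t=1.000: state=(6.639)
t=1.500: state=(6.904)
t=2.000: state=(7.050)
t=2.500: state=(7.129)
t=3.000: state=(7.170)
t=3.500: state=(7.192)
t=4.000: state=(7.204)
t=4.500: state=(7.210)
t=5.000: state=(7.213)
t=5.500: state=(7.214)
t=6.000: state=(7.215)
t=6.500: state=(7.216)
t=7.000: state=(7.216)
t=7.360: state=(7.216)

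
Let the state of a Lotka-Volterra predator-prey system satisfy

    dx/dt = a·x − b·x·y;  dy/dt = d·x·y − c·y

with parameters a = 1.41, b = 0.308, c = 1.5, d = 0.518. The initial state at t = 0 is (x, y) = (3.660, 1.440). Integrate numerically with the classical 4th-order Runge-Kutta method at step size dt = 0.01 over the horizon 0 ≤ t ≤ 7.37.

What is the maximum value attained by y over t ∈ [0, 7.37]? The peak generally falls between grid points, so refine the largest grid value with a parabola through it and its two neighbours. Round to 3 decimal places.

t=0.000: state=(3.660, 1.440)
step 1 (dt=0.01): k1=(3.537, 0.570), k2=(3.551, 0.584), k3=(3.551, 0.584), k4=(3.565, 0.599); state += dt/6·(k1+2k2+2k3+k4)
t=0.010: state=(3.696, 1.446)
t=0.020: state=(3.731, 1.452)
t=0.030: state=(3.767, 1.458)
continuing one RK4 step at a time; state shown every 25 steps (Δt=0.25):
t=0.250: state=(4.623, 1.689)
t=0.500: state=(5.664, 2.261)
t=0.750: state=(6.505, 3.432)
t=1.000: state=(6.589, 5.572)
t=1.250: state=(5.466, 8.464)
t=1.500: state=(3.700, 10.537)
t=1.750: state=(2.303, 10.608)
t=2.000: state=(1.515, 9.284)
t=2.250: state=(1.127, 7.548)
t=2.500: state=(0.956, 5.926)
t=2.750: state=(0.909, 4.591)
t=3.000: state=(0.947, 3.555)
t=3.250: state=(1.057, 2.780)
t=3.500: state=(1.242, 2.215)
t=3.750: state=(1.514, 1.818)
t=4.000: state=(1.893, 1.556)
t=4.250: state=(2.404, 1.410)
t=4.500: state=(3.074, 1.380)
t=4.750: state=(3.921, 1.489)
t=5.000: state=(4.921, 1.811)
t=5.250: state=(5.945, 2.519)
t=5.500: state=(6.636, 3.935)
t=5.750: state=(6.390, 6.370)
t=6.000: state=(4.974, 9.228)
t=6.250: state=(3.234, 10.761)
t=6.500: state=(2.022, 10.322)
t=6.750: state=(1.373, 8.796)
t=7.000: state=(1.061, 7.059)
t=7.250: state=(0.932, 5.512)
t=7.370: state=(0.911, 4.875)
largest grid value and its neighbours: y(1.620)=10.81373, y(1.630)=10.81513, y(1.640)=10.81341
parabola through these three points peaks at t≈1.629 with y≈10.81513

max y = 10.815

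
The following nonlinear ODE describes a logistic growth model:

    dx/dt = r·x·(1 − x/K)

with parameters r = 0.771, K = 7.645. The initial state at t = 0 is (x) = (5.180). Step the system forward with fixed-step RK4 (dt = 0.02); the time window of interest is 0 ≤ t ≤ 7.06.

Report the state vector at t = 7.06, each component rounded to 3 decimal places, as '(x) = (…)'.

(x) = (7.629)

t=0.000: state=(5.180)
step 1 (dt=0.02): k1=(1.288), k2=(1.284), k3=(1.284), k4=(1.281); state += dt/6·(k1+2k2+2k3+k4)
t=0.020: state=(5.206)
t=0.040: state=(5.231)
t=0.060: state=(5.257)
continuing one RK4 step at a time; state shown every 25 steps (Δt=0.5):
t=0.500: state=(5.776)
t=1.000: state=(6.266)
t=1.500: state=(6.650)
t=2.000: state=(6.939)
t=2.500: state=(7.150)
t=3.000: state=(7.301)
t=3.500: state=(7.408)
t=4.000: state=(7.482)
t=4.500: state=(7.533)
t=5.000: state=(7.569)
t=5.500: state=(7.593)
t=6.000: state=(7.610)
t=6.500: state=(7.621)
t=7.000: state=(7.629)
t=7.060: state=(7.629)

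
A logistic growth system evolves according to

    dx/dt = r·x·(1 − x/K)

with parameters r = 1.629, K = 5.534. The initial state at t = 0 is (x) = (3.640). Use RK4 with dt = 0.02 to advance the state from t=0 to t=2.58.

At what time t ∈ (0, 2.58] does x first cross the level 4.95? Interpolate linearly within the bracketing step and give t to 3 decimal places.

t=0.000: state=(3.640)
step 1 (dt=0.02): k1=(2.029), k2=(2.019), k3=(2.019), k4=(2.008); state += dt/6·(k1+2k2+2k3+k4)
t=0.020: state=(3.680)
t=0.040: state=(3.720)
t=0.060: state=(3.760)
continuing one RK4 step at a time; state shown every 5 steps (Δt=0.1):
t=0.100: state=(3.837)
t=0.200: state=(4.023)
t=0.300: state=(4.195)
t=0.400: state=(4.353)
t=0.500: state=(4.498)
t=0.600: state=(4.628)
t=0.700: state=(4.745)
t=0.800: state=(4.849)
t=0.900: state=(4.941)
next step: t=0.920: state=(4.958) — x has crossed 4.95
linear interpolation between t=0.900 (4.94061) and t=0.920 (4.95765) → t≈0.911

t = 0.911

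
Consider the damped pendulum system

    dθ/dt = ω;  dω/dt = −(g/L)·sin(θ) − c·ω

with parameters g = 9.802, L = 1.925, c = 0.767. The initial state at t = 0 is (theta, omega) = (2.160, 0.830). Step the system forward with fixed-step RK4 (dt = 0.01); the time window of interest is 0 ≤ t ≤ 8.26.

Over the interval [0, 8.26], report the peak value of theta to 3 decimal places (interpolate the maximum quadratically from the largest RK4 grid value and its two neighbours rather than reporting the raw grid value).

max theta = 2.236

t=0.000: state=(2.160, 0.830)
step 1 (dt=0.01): k1=(0.830, -4.870), k2=(0.806, -4.840), k3=(0.806, -4.840), k4=(0.782, -4.810); state += dt/6·(k1+2k2+2k3+k4)
t=0.010: state=(2.168, 0.782)
t=0.020: state=(2.176, 0.734)
t=0.030: state=(2.183, 0.687)
continuing one RK4 step at a time; state shown every 50 steps (Δt=0.5):
t=0.500: state=(2.052, -1.161)
t=1.000: state=(1.034, -2.812)
t=1.500: state=(-0.402, -2.394)
t=2.000: state=(-1.032, -0.089)
t=2.500: state=(-0.610, 1.551)
t=3.000: state=(0.209, 1.397)
t=3.500: state=(0.575, 0.013)
t=4.000: state=(0.300, -0.943)
t=4.500: state=(-0.165, -0.733)
t=5.000: state=(-0.327, 0.098)
t=5.500: state=(-0.131, 0.573)
t=6.000: state=(0.126, 0.358)
t=6.500: state=(0.182, -0.127)
t=7.000: state=(0.048, -0.338)
t=7.500: state=(-0.089, -0.161)
t=8.000: state=(-0.098, 0.112)
t=8.260: state=(-0.058, 0.186)
largest grid value and its neighbours: theta(0.180)=2.23572, theta(0.190)=2.23588, theta(0.200)=2.23564
parabola through these three points peaks at t≈0.189 with theta≈2.23588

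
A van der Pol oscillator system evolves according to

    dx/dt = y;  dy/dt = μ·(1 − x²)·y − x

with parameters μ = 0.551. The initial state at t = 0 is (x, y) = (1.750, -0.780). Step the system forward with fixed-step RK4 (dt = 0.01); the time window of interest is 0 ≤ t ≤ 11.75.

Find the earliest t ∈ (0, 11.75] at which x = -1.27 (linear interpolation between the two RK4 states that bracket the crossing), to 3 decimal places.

t = 1.865

t=0.000: state=(1.750, -0.780)
step 1 (dt=0.01): k1=(-0.780, -0.864), k2=(-0.784, -0.861), k3=(-0.784, -0.861), k4=(-0.789, -0.858); state += dt/6·(k1+2k2+2k3+k4)
t=0.010: state=(1.742, -0.789)
t=0.020: state=(1.734, -0.797)
t=0.030: state=(1.726, -0.806)
continuing one RK4 step at a time; state shown every 50 steps (Δt=0.5):
t=0.500: state=(1.257, -1.192)
t=1.000: state=(0.538, -1.712)
t=1.500: state=(-0.465, -2.248)
t=1.860: state=(-1.260, -2.024)
next step: t=1.870: state=(-1.281, -2.004) — x has crossed -1.27
linear interpolation between t=1.860 (-1.26040) and t=1.870 (-1.28054) → t≈1.865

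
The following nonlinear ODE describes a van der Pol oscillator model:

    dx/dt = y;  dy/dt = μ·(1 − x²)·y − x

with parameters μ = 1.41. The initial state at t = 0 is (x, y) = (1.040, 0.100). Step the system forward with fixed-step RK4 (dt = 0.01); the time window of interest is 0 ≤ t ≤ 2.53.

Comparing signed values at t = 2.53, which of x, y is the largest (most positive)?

t=0.000: state=(1.040, 0.100)
step 1 (dt=0.01): k1=(0.100, -1.052), k2=(0.095, -1.052), k3=(0.095, -1.052), k4=(0.089, -1.051); state += dt/6·(k1+2k2+2k3+k4)
t=0.010: state=(1.041, 0.089)
t=0.020: state=(1.042, 0.079)
t=0.030: state=(1.043, 0.068)
continuing one RK4 step at a time; state shown every 10 steps (Δt=0.1):
t=0.100: state=(1.045, -0.005)
t=0.200: state=(1.039, -0.108)
t=0.300: state=(1.023, -0.210)
t=0.400: state=(0.997, -0.311)
t=0.500: state=(0.961, -0.411)
t=0.600: state=(0.915, -0.512)
t=0.700: state=(0.858, -0.618)
t=0.800: state=(0.791, -0.731)
t=0.900: state=(0.712, -0.855)
t=1.000: state=(0.620, -0.994)
t=1.100: state=(0.512, -1.153)
t=1.200: state=(0.388, -1.338)
t=1.300: state=(0.244, -1.552)
t=1.400: state=(0.076, -1.798)
t=1.500: state=(-0.117, -2.068)
t=1.600: state=(-0.337, -2.339)
t=1.700: state=(-0.583, -2.564)
t=1.800: state=(-0.846, -2.672)
t=1.900: state=(-1.111, -2.588)
t=2.000: state=(-1.356, -2.282)
t=2.100: state=(-1.562, -1.808)
t=2.200: state=(-1.716, -1.277)
t=2.300: state=(-1.819, -0.792)
t=2.400: state=(-1.878, -0.406)
t=2.500: state=(-1.903, -0.123)
t=2.530: state=(-1.906, -0.056)
compare at T: x=-1.906, y=-0.056

largest component: y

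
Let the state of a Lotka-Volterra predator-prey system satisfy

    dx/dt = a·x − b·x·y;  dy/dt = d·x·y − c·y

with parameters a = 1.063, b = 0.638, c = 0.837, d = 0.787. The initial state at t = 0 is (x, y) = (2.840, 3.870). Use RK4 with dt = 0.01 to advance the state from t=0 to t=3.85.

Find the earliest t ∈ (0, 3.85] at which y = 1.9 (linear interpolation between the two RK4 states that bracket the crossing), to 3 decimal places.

t = 2.235

t=0.000: state=(2.840, 3.870)
step 1 (dt=0.01): k1=(-3.993, 5.411), k2=(-4.014, 5.387), k3=(-4.013, 5.387), k4=(-4.033, 5.362); state += dt/6·(k1+2k2+2k3+k4)
t=0.010: state=(2.800, 3.924)
t=0.020: state=(2.759, 3.977)
t=0.030: state=(2.719, 4.030)
continuing one RK4 step at a time; state shown every 20 steps (Δt=0.2):
t=0.200: state=(2.013, 4.796)
t=0.400: state=(1.304, 5.252)
t=0.600: state=(0.823, 5.237)
t=0.800: state=(0.531, 4.918)
t=1.000: state=(0.361, 4.457)
t=1.200: state=(0.261, 3.956)
t=1.400: state=(0.201, 3.469)
t=1.600: state=(0.164, 3.019)
t=1.800: state=(0.142, 2.616)
t=2.000: state=(0.129, 2.260)
t=2.200: state=(0.122, 1.950)
t=2.230: state=(0.121, 1.907)
next step: t=2.240: state=(0.121, 1.893) — y has crossed 1.9
linear interpolation between t=2.230 (1.90675) and t=2.240 (1.89266) → t≈2.235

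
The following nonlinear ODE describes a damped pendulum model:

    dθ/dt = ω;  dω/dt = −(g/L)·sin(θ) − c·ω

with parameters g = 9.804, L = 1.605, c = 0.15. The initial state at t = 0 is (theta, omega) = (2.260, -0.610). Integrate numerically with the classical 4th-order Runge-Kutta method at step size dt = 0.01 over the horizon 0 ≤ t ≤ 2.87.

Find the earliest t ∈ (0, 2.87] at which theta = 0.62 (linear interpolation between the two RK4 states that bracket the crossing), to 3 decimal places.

t=0.000: state=(2.260, -0.610)
step 1 (dt=0.01): k1=(-0.610, -4.623), k2=(-0.633, -4.631), k3=(-0.633, -4.631), k4=(-0.656, -4.640); state += dt/6·(k1+2k2+2k3+k4)
t=0.010: state=(2.254, -0.656)
t=0.020: state=(2.247, -0.703)
t=0.030: state=(2.240, -0.750)
continuing one RK4 step at a time; state shown every 10 steps (Δt=0.1):
t=0.100: state=(2.176, -1.083)
t=0.200: state=(2.042, -1.586)
t=0.300: state=(1.857, -2.124)
t=0.400: state=(1.617, -2.688)
t=0.500: state=(1.320, -3.249)
t=0.600: state=(0.969, -3.751)
t=0.680: state=(0.656, -4.058)
next step: t=0.690: state=(0.615, -4.088) — theta has crossed 0.62
linear interpolation between t=0.680 (0.65569) and t=0.690 (0.61496) → t≈0.689

t = 0.689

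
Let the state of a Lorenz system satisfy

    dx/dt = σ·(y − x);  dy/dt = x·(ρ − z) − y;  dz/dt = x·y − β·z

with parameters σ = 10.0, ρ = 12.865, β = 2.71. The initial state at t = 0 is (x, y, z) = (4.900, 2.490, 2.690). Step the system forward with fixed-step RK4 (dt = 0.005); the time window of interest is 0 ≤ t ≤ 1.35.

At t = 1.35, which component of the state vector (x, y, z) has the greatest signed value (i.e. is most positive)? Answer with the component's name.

largest component: z

t=0.000: state=(4.900, 2.490, 2.690)
step 1 (dt=0.005): k1=(-24.100, 47.368, 4.911), k2=(-22.313, 46.577, 5.301), k3=(-22.378, 46.619, 5.300), k4=(-20.650, 45.869, 5.677); state += dt/6·(k1+2k2+2k3+k4)
t=0.005: state=(4.788, 2.723, 2.716)
t=0.010: state=(4.693, 2.949, 2.747)
t=0.015: state=(4.613, 3.169, 2.780)
continuing one RK4 step at a time; state shown every 10 steps (Δt=0.05):
t=0.050: state=(4.412, 4.585, 3.110)
t=0.100: state=(4.882, 6.462, 3.911)
t=0.150: state=(5.900, 8.316, 5.284)
t=0.200: state=(7.221, 9.996, 7.447)
t=0.250: state=(8.563, 11.024, 10.435)
t=0.300: state=(9.532, 10.795, 13.810)
t=0.350: state=(9.711, 9.107, 16.614)
t=0.400: state=(8.944, 6.573, 17.959)
t=0.450: state=(7.486, 4.201, 17.743)
t=0.500: state=(5.822, 2.587, 16.530)
t=0.550: state=(4.348, 1.743, 14.936)
t=0.600: state=(3.242, 1.422, 13.316)
t=0.650: state=(2.513, 1.393, 11.813)
t=0.700: state=(2.095, 1.517, 10.470)
t=0.750: state=(1.911, 1.732, 9.293)
t=0.800: state=(1.901, 2.026, 8.282)
t=0.850: state=(2.028, 2.406, 7.435)
t=0.900: state=(2.277, 2.895, 6.758)
t=0.950: state=(2.648, 3.516, 6.270)
t=1.000: state=(3.150, 4.296, 6.005)
t=1.050: state=(3.799, 5.249, 6.020)
t=1.100: state=(4.601, 6.359, 6.400)
t=1.150: state=(5.546, 7.548, 7.246)
t=1.200: state=(6.574, 8.642, 8.638)
t=1.250: state=(7.557, 9.353, 10.546)
t=1.300: state=(8.293, 9.366, 12.721)
t=1.350: state=(8.566, 8.542, 14.681)
compare at T: x=8.566, y=8.542, z=14.681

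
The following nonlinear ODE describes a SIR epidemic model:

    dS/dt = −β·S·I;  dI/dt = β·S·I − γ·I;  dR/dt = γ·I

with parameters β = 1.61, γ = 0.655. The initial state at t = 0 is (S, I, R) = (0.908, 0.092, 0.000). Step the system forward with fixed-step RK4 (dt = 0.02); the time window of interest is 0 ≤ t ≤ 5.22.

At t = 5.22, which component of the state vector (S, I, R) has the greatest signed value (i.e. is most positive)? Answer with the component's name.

largest component: R

t=0.000: state=(0.908, 0.092, 0.000)
step 1 (dt=0.02): k1=(-0.134, 0.074, 0.060), k2=(-0.135, 0.075, 0.061), k3=(-0.135, 0.075, 0.061), k4=(-0.136, 0.075, 0.061); state += dt/6·(k1+2k2+2k3+k4)
t=0.020: state=(0.905, 0.093, 0.001)
t=0.040: state=(0.903, 0.095, 0.002)
t=0.060: state=(0.900, 0.097, 0.004)
continuing one RK4 step at a time; state shown every 10 steps (Δt=0.2):
t=0.200: state=(0.879, 0.108, 0.013)
t=0.400: state=(0.847, 0.125, 0.028)
t=0.600: state=(0.811, 0.143, 0.046)
t=0.800: state=(0.773, 0.162, 0.066)
t=1.000: state=(0.731, 0.181, 0.088)
t=1.200: state=(0.688, 0.199, 0.113)
t=1.400: state=(0.643, 0.217, 0.140)
t=1.600: state=(0.598, 0.232, 0.170)
t=1.800: state=(0.554, 0.245, 0.201)
t=2.000: state=(0.511, 0.255, 0.234)
t=2.200: state=(0.470, 0.262, 0.268)
t=2.400: state=(0.432, 0.266, 0.302)
t=2.600: state=(0.396, 0.266, 0.337)
t=2.800: state=(0.364, 0.264, 0.372)
t=3.000: state=(0.335, 0.259, 0.406)
t=3.200: state=(0.308, 0.252, 0.440)
t=3.400: state=(0.284, 0.243, 0.472)
t=3.600: state=(0.263, 0.233, 0.503)
t=3.800: state=(0.245, 0.222, 0.533)
t=4.000: state=(0.228, 0.210, 0.562)
t=4.200: state=(0.214, 0.198, 0.588)
t=4.400: state=(0.201, 0.186, 0.613)
t=4.600: state=(0.190, 0.173, 0.637)
t=4.800: state=(0.180, 0.161, 0.659)
t=5.000: state=(0.171, 0.150, 0.679)
t=5.200: state=(0.163, 0.139, 0.698)
t=5.220: state=(0.163, 0.138, 0.700)
compare at T: S=0.163, I=0.138, R=0.700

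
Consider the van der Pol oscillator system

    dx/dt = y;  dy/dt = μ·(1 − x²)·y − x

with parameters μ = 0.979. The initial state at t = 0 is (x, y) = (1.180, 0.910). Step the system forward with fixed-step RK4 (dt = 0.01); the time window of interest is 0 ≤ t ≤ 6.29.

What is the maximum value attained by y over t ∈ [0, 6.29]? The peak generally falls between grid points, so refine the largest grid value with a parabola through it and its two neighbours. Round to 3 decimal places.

max y = 2.649

t=0.000: state=(1.180, 0.910)
step 1 (dt=0.01): k1=(0.910, -1.530), k2=(0.902, -1.541), k3=(0.902, -1.541), k4=(0.895, -1.551); state += dt/6·(k1+2k2+2k3+k4)
t=0.010: state=(1.189, 0.895)
t=0.020: state=(1.198, 0.879)
t=0.030: state=(1.207, 0.863)
continuing one RK4 step at a time; state shown every 25 steps (Δt=0.25):
t=0.250: state=(1.356, 0.486)
t=0.500: state=(1.424, 0.074)
t=0.750: state=(1.400, -0.257)
t=1.000: state=(1.302, -0.517)
t=1.250: state=(1.144, -0.747)
t=1.500: state=(0.927, -0.991)
t=1.750: state=(0.643, -1.293)
t=2.000: state=(0.272, -1.693)
t=2.250: state=(-0.210, -2.166)
t=2.500: state=(-0.796, -2.454)
t=2.750: state=(-1.378, -2.060)
t=3.000: state=(-1.775, -1.079)
t=3.250: state=(-1.931, -0.238)
t=3.500: state=(-1.926, 0.232)
t=3.750: state=(-1.834, 0.476)
t=4.000: state=(-1.695, 0.630)
t=4.250: state=(-1.521, 0.762)
t=4.500: state=(-1.313, 0.911)
t=4.750: state=(-1.062, 1.107)
t=5.000: state=(-0.753, 1.386)
t=5.250: state=(-0.359, 1.789)
t=5.500: state=(0.152, 2.300)
t=5.750: state=(0.779, 2.647)
t=6.000: state=(1.409, 2.229)
t=6.250: state=(1.834, 1.134)
t=6.290: state=(1.876, 0.959)
largest grid value and its neighbours: y(5.760)=2.64888, y(5.770)=2.64922, y(5.780)=2.64816
parabola through these three points peaks at t≈5.767 with y≈2.64927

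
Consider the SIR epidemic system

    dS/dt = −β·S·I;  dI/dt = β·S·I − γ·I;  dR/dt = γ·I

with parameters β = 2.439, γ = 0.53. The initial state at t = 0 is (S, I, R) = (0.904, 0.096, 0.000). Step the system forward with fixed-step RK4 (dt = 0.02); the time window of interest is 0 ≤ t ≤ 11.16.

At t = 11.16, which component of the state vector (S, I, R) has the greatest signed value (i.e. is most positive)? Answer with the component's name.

t=0.000: state=(0.904, 0.096, 0.000)
step 1 (dt=0.02): k1=(-0.212, 0.161, 0.051), k2=(-0.215, 0.163, 0.052), k3=(-0.215, 0.163, 0.052), k4=(-0.218, 0.165, 0.053); state += dt/6·(k1+2k2+2k3+k4)
t=0.020: state=(0.900, 0.099, 0.001)
t=0.040: state=(0.895, 0.103, 0.002)
t=0.060: state=(0.891, 0.106, 0.003)
continuing one RK4 step at a time; state shown every 25 steps (Δt=0.5):
t=0.500: state=(0.757, 0.205, 0.039)
t=1.000: state=(0.541, 0.348, 0.112)
t=1.500: state=(0.330, 0.451, 0.219)
t=2.000: state=(0.186, 0.470, 0.343)
t=2.500: state=(0.107, 0.430, 0.463)
t=3.000: state=(0.066, 0.365, 0.569)
t=3.500: state=(0.044, 0.299, 0.657)
t=4.000: state=(0.032, 0.240, 0.728)
t=4.500: state=(0.024, 0.191, 0.785)
t=5.000: state=(0.020, 0.150, 0.830)
t=5.500: state=(0.017, 0.118, 0.865)
t=6.000: state=(0.015, 0.092, 0.893)
t=6.500: state=(0.013, 0.072, 0.915)
t=7.000: state=(0.012, 0.056, 0.931)
t=7.500: state=(0.012, 0.044, 0.945)
t=8.000: state=(0.011, 0.034, 0.955)
t=8.500: state=(0.011, 0.026, 0.963)
t=9.000: state=(0.010, 0.021, 0.969)
t=9.500: state=(0.010, 0.016, 0.974)
t=10.000: state=(0.010, 0.012, 0.978)
t=10.500: state=(0.010, 0.010, 0.980)
t=11.000: state=(0.010, 0.007, 0.983)
t=11.160: state=(0.010, 0.007, 0.983)
compare at T: S=0.010, I=0.007, R=0.983

largest component: R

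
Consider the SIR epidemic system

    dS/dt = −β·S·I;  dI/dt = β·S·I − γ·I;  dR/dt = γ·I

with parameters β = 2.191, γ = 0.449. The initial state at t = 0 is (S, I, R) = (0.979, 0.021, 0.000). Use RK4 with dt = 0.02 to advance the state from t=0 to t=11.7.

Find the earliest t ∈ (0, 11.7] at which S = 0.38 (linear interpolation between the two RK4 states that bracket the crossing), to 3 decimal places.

t=0.000: state=(0.979, 0.021, 0.000)
step 1 (dt=0.02): k1=(-0.045, 0.036, 0.009), k2=(-0.046, 0.036, 0.010), k3=(-0.046, 0.036, 0.010), k4=(-0.047, 0.037, 0.010); state += dt/6·(k1+2k2+2k3+k4)
t=0.020: state=(0.978, 0.022, 0.000)
t=0.040: state=(0.977, 0.022, 0.000)
t=0.060: state=(0.976, 0.023, 0.001)
continuing one RK4 step at a time; state shown every 25 steps (Δt=0.5):
t=0.500: state=(0.944, 0.048, 0.007)
t=1.000: state=(0.871, 0.105, 0.024)
t=1.500: state=(0.739, 0.203, 0.058)
t=2.000: state=(0.552, 0.330, 0.117)
t=2.440: state=(0.382, 0.425, 0.193)
next step: t=2.460: state=(0.375, 0.428, 0.196) — S has crossed 0.38
linear interpolation between t=2.440 (0.38245) and t=2.460 (0.37536) → t≈2.447

t = 2.447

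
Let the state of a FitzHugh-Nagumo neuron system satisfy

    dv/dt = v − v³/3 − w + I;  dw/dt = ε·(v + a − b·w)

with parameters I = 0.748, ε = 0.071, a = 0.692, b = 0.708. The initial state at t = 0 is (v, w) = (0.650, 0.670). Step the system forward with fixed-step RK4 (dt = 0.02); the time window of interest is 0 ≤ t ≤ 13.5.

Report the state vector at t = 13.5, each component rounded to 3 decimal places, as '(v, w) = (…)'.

t=0.000: state=(0.650, 0.670)
step 1 (dt=0.02): k1=(0.636, 0.062), k2=(0.639, 0.062), k3=(0.640, 0.062), k4=(0.642, 0.062); state += dt/6·(k1+2k2+2k3+k4)
t=0.020: state=(0.663, 0.671)
t=0.040: state=(0.676, 0.672)
t=0.060: state=(0.689, 0.674)
continuing one RK4 step at a time; state shown every 25 steps (Δt=0.5):
t=0.500: state=(0.994, 0.706)
t=1.000: state=(1.318, 0.754)
t=1.500: state=(1.525, 0.810)
t=2.000: state=(1.614, 0.869)
t=2.500: state=(1.633, 0.929)
t=3.000: state=(1.622, 0.987)
t=3.500: state=(1.597, 1.043)
t=4.000: state=(1.567, 1.097)
t=4.500: state=(1.533, 1.149)
t=5.000: state=(1.498, 1.198)
t=5.500: state=(1.461, 1.244)
t=6.000: state=(1.423, 1.288)
t=6.500: state=(1.384, 1.329)
t=7.000: state=(1.342, 1.368)
t=7.500: state=(1.299, 1.405)
t=8.000: state=(1.253, 1.439)
t=8.500: state=(1.205, 1.471)
t=9.000: state=(1.152, 1.500)
t=9.500: state=(1.095, 1.526)
t=10.000: state=(1.031, 1.550)
t=10.500: state=(0.958, 1.571)
t=11.000: state=(0.871, 1.588)
t=11.500: state=(0.766, 1.602)
t=12.000: state=(0.629, 1.611)
t=12.500: state=(0.439, 1.614)
t=13.000: state=(0.155, 1.609)
t=13.500: state=(-0.298, 1.591)

(v, w) = (-0.298, 1.591)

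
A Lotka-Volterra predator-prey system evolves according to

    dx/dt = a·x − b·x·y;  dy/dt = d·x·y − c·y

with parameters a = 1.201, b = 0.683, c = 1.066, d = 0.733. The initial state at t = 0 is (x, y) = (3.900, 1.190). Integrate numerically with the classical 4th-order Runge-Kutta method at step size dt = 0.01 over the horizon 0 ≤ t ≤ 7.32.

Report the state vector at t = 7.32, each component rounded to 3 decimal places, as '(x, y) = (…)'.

(x, y) = (1.456, 4.685)

t=0.000: state=(3.900, 1.190)
step 1 (dt=0.01): k1=(1.514, 2.133), k2=(1.489, 2.159), k3=(1.488, 2.159), k4=(1.462, 2.185); state += dt/6·(k1+2k2+2k3+k4)
t=0.010: state=(3.915, 1.212)
t=0.020: state=(3.929, 1.234)
t=0.030: state=(3.943, 1.256)
continuing one RK4 step at a time; state shown every 25 steps (Δt=0.25):
t=0.250: state=(4.065, 1.905)
t=0.500: state=(3.630, 2.984)
t=0.750: state=(2.669, 4.091)
t=1.000: state=(1.690, 4.655)
t=1.250: state=(1.032, 4.552)
t=1.500: state=(0.666, 4.059)
t=1.750: state=(0.473, 3.445)
t=2.000: state=(0.374, 2.849)
t=2.250: state=(0.325, 2.326)
t=2.500: state=(0.306, 1.887)
t=2.750: state=(0.309, 1.529)
t=3.000: state=(0.330, 1.242)
t=3.250: state=(0.368, 1.014)
t=3.500: state=(0.424, 0.835)
t=3.750: state=(0.503, 0.696)
t=4.000: state=(0.609, 0.590)
t=4.250: state=(0.749, 0.512)
t=4.500: state=(0.931, 0.457)
t=4.750: state=(1.166, 0.424)
t=5.000: state=(1.467, 0.413)
t=5.250: state=(1.844, 0.428)
t=5.500: state=(2.306, 0.478)
t=5.750: state=(2.846, 0.587)
t=6.000: state=(3.420, 0.799)
t=6.250: state=(3.907, 1.200)
t=6.500: state=(4.063, 1.923)
t=6.750: state=(3.615, 3.008)
t=7.000: state=(2.648, 4.108)
t=7.250: state=(1.674, 4.659)
t=7.320: state=(1.456, 4.685)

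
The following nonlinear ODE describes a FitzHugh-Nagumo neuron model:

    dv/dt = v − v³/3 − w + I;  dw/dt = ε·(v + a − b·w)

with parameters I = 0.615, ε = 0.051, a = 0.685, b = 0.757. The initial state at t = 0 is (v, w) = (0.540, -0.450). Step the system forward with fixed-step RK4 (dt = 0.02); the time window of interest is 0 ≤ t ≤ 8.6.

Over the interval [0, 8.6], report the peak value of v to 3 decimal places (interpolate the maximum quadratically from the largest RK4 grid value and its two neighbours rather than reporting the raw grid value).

max v = 2.050

t=0.000: state=(0.540, -0.450)
step 1 (dt=0.02): k1=(1.553, 0.080), k2=(1.563, 0.081), k3=(1.563, 0.081), k4=(1.573, 0.081); state += dt/6·(k1+2k2+2k3+k4)
t=0.020: state=(0.571, -0.448)
t=0.040: state=(0.603, -0.447)
t=0.060: state=(0.635, -0.445)
continuing one RK4 step at a time; state shown every 25 steps (Δt=0.5):
t=0.500: state=(1.365, -0.400)
t=1.000: state=(1.894, -0.333)
t=1.500: state=(2.037, -0.259)
t=2.000: state=(2.049, -0.185)
t=2.500: state=(2.033, -0.113)
t=3.000: state=(2.012, -0.042)
t=3.500: state=(1.989, 0.026)
t=4.000: state=(1.966, 0.093)
t=4.500: state=(1.943, 0.158)
t=5.000: state=(1.920, 0.221)
t=5.500: state=(1.897, 0.282)
t=6.000: state=(1.874, 0.342)
t=6.500: state=(1.851, 0.400)
t=7.000: state=(1.827, 0.456)
t=7.500: state=(1.804, 0.510)
t=8.000: state=(1.780, 0.563)
t=8.500: state=(1.756, 0.614)
t=8.600: state=(1.751, 0.624)
largest grid value and its neighbours: v(1.820)=2.05017, v(1.840)=2.05022, v(1.860)=2.05022
parabola through these three points peaks at t≈1.848 with v≈2.05023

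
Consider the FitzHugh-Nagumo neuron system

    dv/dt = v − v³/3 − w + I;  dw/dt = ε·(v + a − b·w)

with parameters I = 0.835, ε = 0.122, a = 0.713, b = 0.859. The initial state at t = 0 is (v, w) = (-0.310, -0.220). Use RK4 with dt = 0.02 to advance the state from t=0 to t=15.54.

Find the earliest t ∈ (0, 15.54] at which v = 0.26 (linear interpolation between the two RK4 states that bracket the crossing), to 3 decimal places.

t = 0.581

t=0.000: state=(-0.310, -0.220)
step 1 (dt=0.02): k1=(0.755, 0.072), k2=(0.761, 0.073), k3=(0.761, 0.073), k4=(0.767, 0.074); state += dt/6·(k1+2k2+2k3+k4)
t=0.020: state=(-0.295, -0.219)
t=0.040: state=(-0.279, -0.217)
t=0.060: state=(-0.264, -0.216)
t=0.580: state=(0.258, -0.161)
next step: t=0.600: state=(0.284, -0.159) — v has crossed 0.26
linear interpolation between t=0.580 (0.25838) and t=0.600 (0.28356) → t≈0.581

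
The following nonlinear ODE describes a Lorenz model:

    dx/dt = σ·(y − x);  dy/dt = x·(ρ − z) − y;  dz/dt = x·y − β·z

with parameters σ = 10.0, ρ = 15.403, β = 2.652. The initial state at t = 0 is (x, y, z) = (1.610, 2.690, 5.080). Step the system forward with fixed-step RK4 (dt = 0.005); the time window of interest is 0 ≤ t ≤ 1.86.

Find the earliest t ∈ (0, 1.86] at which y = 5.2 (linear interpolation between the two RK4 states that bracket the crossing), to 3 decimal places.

t=0.000: state=(1.610, 2.690, 5.080)
step 1 (dt=0.005): k1=(10.800, 13.930, -9.141), k2=(10.878, 14.211, -8.951), k3=(10.883, 14.212, -8.951), k4=(10.966, 14.495, -8.758); state += dt/6·(k1+2k2+2k3+k4)
t=0.005: state=(1.664, 2.761, 5.035)
t=0.010: state=(1.720, 2.835, 4.992)
t=0.015: state=(1.776, 2.912, 4.952)
continuing one RK4 step at a time; state shown every 20 steps (Δt=0.1):
t=0.100: state=(2.967, 4.710, 4.639)
t=0.115: state=(3.239, 5.136, 4.683)
next step: t=0.120: state=(3.336, 5.286, 4.706) — y has crossed 5.2
linear interpolation between t=0.115 (5.13600) and t=0.120 (5.28596) → t≈0.117

t = 0.117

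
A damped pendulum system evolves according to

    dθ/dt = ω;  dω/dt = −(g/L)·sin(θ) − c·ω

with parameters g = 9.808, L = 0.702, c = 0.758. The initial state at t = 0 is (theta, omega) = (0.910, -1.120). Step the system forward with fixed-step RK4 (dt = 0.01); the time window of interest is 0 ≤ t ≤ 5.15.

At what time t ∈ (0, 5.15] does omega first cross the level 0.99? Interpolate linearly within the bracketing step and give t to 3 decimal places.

t=0.000: state=(0.910, -1.120)
step 1 (dt=0.01): k1=(-1.120, -10.182), k2=(-1.171, -10.095), k3=(-1.170, -10.093), k4=(-1.221, -10.004); state += dt/6·(k1+2k2+2k3+k4)
t=0.010: state=(0.898, -1.221)
t=0.020: state=(0.886, -1.320)
t=0.030: state=(0.872, -1.417)
continuing one RK4 step at a time; state shown every 20 steps (Δt=0.2):
t=0.200: state=(0.512, -2.684)
t=0.400: state=(-0.069, -2.856)
t=0.600: state=(-0.535, -1.625)
t=0.800: state=(-0.683, 0.152)
t=0.900: state=(-0.626, 0.967)
next step: t=0.910: state=(-0.616, 1.040) — omega has crossed 0.99
linear interpolation between t=0.900 (0.96666) and t=0.910 (1.04036) → t≈0.903

t = 0.903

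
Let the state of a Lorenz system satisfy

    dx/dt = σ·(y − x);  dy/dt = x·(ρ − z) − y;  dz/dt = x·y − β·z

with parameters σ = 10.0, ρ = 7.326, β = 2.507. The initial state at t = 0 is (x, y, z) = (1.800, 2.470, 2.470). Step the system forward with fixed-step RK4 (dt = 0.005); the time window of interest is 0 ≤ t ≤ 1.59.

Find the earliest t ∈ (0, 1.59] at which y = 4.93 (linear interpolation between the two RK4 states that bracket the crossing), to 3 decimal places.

t = 0.268

t=0.000: state=(1.800, 2.470, 2.470)
step 1 (dt=0.005): k1=(6.700, 6.271, -1.746), k2=(6.689, 6.344, -1.665), k3=(6.691, 6.344, -1.666), k4=(6.683, 6.417, -1.585); state += dt/6·(k1+2k2+2k3+k4)
t=0.005: state=(1.833, 2.502, 2.462)
t=0.010: state=(1.867, 2.534, 2.454)
t=0.015: state=(1.900, 2.567, 2.447)
continuing one RK4 step at a time; state shown every 20 steps (Δt=0.1):
t=0.100: state=(2.491, 3.232, 2.468)
t=0.200: state=(3.312, 4.213, 2.885)
t=0.265: state=(3.924, 4.897, 3.445)
next step: t=0.270: state=(3.973, 4.949, 3.499) — y has crossed 4.93
linear interpolation between t=0.265 (4.89727) and t=0.270 (4.94875) → t≈0.268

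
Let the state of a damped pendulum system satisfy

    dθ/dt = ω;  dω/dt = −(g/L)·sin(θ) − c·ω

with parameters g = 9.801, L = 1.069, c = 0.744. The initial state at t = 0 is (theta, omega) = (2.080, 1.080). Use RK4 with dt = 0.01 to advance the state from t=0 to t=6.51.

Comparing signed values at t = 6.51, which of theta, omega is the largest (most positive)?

t=0.000: state=(2.080, 1.080)
step 1 (dt=0.01): k1=(1.080, -8.809), k2=(1.036, -8.752), k3=(1.036, -8.753), k4=(0.992, -8.697); state += dt/6·(k1+2k2+2k3+k4)
t=0.010: state=(2.090, 0.992)
t=0.020: state=(2.100, 0.906)
t=0.030: state=(2.108, 0.821)
continuing one RK4 step at a time; state shown every 25 steps (Δt=0.25):
t=0.250: state=(2.098, -0.877)
t=0.500: state=(1.652, -2.686)
t=0.750: state=(0.779, -4.141)
t=1.000: state=(-0.272, -3.896)
t=1.250: state=(-1.019, -1.919)
t=1.500: state=(-1.213, 0.326)
t=1.750: state=(-0.894, 2.113)
t=2.000: state=(-0.242, 2.870)
t=2.250: state=(0.414, 2.154)
t=2.500: state=(0.762, 0.568)
t=2.750: state=(0.703, -0.974)
t=3.000: state=(0.330, -1.858)
t=3.250: state=(-0.139, -1.719)
t=3.500: state=(-0.460, -0.763)
t=3.750: state=(-0.505, 0.383)
t=4.000: state=(-0.300, 1.161)
t=4.250: state=(0.017, 1.251)
t=4.500: state=(0.272, 0.707)
t=4.750: state=(0.349, -0.088)
t=5.000: state=(0.243, -0.706)
t=5.250: state=(0.035, -0.875)
t=5.500: state=(-0.155, -0.582)
t=5.750: state=(-0.236, -0.051)
t=6.000: state=(-0.187, 0.415)
t=6.250: state=(-0.053, 0.598)
t=6.500: state=(0.084, 0.452)
t=6.510: state=(0.089, 0.441)
compare at T: theta=0.089, omega=0.441

largest component: omega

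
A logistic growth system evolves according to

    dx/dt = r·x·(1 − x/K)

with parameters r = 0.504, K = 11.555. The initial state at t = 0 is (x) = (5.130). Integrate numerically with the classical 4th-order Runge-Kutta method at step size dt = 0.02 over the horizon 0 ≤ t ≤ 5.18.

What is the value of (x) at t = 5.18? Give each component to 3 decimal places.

(x) = (10.581)

t=0.000: state=(5.130)
step 1 (dt=0.02): k1=(1.438), k2=(1.438), k3=(1.438), k4=(1.439); state += dt/6·(k1+2k2+2k3+k4)
t=0.020: state=(5.159)
t=0.040: state=(5.188)
t=0.060: state=(5.216)
continuing one RK4 step at a time; state shown every 10 steps (Δt=0.2):
t=0.200: state=(5.419)
t=0.400: state=(5.710)
t=0.600: state=(6.001)
t=0.800: state=(6.291)
t=1.000: state=(6.578)
t=1.200: state=(6.861)
t=1.400: state=(7.139)
t=1.600: state=(7.411)
t=1.800: state=(7.675)
t=2.000: state=(7.930)
t=2.200: state=(8.176)
t=2.400: state=(8.412)
t=2.600: state=(8.637)
t=2.800: state=(8.852)
t=3.000: state=(9.055)
t=3.200: state=(9.247)
t=3.400: state=(9.427)
t=3.600: state=(9.597)
t=3.800: state=(9.755)
t=4.000: state=(9.903)
t=4.200: state=(10.041)
t=4.400: state=(10.168)
t=4.600: state=(10.287)
t=4.800: state=(10.396)
t=5.000: state=(10.497)
t=5.180: state=(10.581)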